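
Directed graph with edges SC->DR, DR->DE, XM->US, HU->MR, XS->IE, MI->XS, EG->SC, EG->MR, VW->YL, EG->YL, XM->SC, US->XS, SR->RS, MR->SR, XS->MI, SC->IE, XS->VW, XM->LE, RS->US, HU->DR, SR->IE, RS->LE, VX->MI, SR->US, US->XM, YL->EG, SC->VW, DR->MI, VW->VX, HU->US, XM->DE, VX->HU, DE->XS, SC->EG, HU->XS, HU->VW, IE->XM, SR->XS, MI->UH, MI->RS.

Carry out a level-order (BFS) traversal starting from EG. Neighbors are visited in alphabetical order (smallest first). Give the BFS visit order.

Visit EG; enqueue MR, SC, YL → queue [MR, SC, YL]
Visit MR; enqueue SR → queue [SC, YL, SR]
Visit SC; enqueue DR, IE, VW → queue [YL, SR, DR, IE, VW]
Visit YL → queue [SR, DR, IE, VW]
Visit SR; enqueue RS, US, XS → queue [DR, IE, VW, RS, US, XS]
Visit DR; enqueue DE, MI → queue [IE, VW, RS, US, XS, DE, MI]
Visit IE; enqueue XM → queue [VW, RS, US, XS, DE, MI, XM]
Visit VW; enqueue VX → queue [RS, US, XS, DE, MI, XM, VX]
Visit RS; enqueue LE → queue [US, XS, DE, MI, XM, VX, LE]
Visit US → queue [XS, DE, MI, XM, VX, LE]
Visit XS → queue [DE, MI, XM, VX, LE]
Visit DE → queue [MI, XM, VX, LE]
Visit MI; enqueue UH → queue [XM, VX, LE, UH]
Visit XM → queue [VX, LE, UH]
Visit VX; enqueue HU → queue [LE, UH, HU]
Visit LE → queue [UH, HU]
Visit UH → queue [HU]
Visit HU → queue []

EG -> MR -> SC -> YL -> SR -> DR -> IE -> VW -> RS -> US -> XS -> DE -> MI -> XM -> VX -> LE -> UH -> HU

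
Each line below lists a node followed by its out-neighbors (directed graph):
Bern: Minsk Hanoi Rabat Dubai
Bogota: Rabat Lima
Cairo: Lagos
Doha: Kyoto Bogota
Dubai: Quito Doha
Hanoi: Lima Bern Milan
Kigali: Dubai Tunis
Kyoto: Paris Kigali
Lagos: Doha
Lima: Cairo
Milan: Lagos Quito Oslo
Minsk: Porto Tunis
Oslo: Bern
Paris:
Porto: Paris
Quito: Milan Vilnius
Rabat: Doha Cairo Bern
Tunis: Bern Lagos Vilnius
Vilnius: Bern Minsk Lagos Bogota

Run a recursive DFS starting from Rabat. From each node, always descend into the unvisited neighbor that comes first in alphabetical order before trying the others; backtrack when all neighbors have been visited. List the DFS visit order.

Visit Rabat
Rabat → Bern
Bern → Dubai
Dubai → Doha
Doha → Bogota
Bogota → Lima
Lima → Cairo
Cairo → Lagos
Doha → Kyoto
Kyoto → Kigali
Kigali → Tunis
Tunis → Vilnius
Vilnius → Minsk
Minsk → Porto
Porto → Paris
Dubai → Quito
Quito → Milan
Milan → Oslo
Bern → Hanoi

Rabat → Bern → Dubai → Doha → Bogota → Lima → Cairo → Lagos → Kyoto → Kigali → Tunis → Vilnius → Minsk → Porto → Paris → Quito → Milan → Oslo → Hanoi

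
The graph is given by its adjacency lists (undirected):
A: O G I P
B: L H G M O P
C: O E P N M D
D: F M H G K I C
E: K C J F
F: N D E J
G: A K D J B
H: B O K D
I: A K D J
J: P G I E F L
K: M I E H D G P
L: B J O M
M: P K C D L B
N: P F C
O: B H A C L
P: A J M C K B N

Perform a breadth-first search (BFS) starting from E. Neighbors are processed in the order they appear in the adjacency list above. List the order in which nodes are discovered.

Visit E; enqueue K, C, J, F → queue [K, C, J, F]
Visit K; enqueue M, I, H, D, G, P → queue [C, J, F, M, I, H, D, G, P]
Visit C; enqueue O, N → queue [J, F, M, I, H, D, G, P, O, N]
Visit J; enqueue L → queue [F, M, I, H, D, G, P, O, N, L]
Visit F → queue [M, I, H, D, G, P, O, N, L]
Visit M; enqueue B → queue [I, H, D, G, P, O, N, L, B]
Visit I; enqueue A → queue [H, D, G, P, O, N, L, B, A]
Visit H → queue [D, G, P, O, N, L, B, A]
Visit D → queue [G, P, O, N, L, B, A]
Visit G → queue [P, O, N, L, B, A]
Visit P → queue [O, N, L, B, A]
Visit O → queue [N, L, B, A]
Visit N → queue [L, B, A]
Visit L → queue [B, A]
Visit B → queue [A]
Visit A → queue []

E -> K -> C -> J -> F -> M -> I -> H -> D -> G -> P -> O -> N -> L -> B -> A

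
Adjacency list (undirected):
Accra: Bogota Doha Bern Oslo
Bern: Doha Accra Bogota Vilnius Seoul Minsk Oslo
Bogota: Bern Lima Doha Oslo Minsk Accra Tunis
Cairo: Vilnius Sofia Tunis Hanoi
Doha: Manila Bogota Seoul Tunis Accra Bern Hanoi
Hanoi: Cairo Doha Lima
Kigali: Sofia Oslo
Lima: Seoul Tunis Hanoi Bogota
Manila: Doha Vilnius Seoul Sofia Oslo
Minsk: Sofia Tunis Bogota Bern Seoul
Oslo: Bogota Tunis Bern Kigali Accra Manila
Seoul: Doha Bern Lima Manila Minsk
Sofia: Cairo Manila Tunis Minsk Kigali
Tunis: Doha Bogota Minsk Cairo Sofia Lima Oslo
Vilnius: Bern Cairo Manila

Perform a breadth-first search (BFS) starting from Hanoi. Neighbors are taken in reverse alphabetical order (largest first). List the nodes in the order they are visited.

Hanoi -> Lima -> Doha -> Cairo -> Tunis -> Seoul -> Bogota -> Manila -> Bern -> Accra -> Vilnius -> Sofia -> Oslo -> Minsk -> Kigali

Visit Hanoi; enqueue Lima, Doha, Cairo → queue [Lima, Doha, Cairo]
Visit Lima; enqueue Tunis, Seoul, Bogota → queue [Doha, Cairo, Tunis, Seoul, Bogota]
Visit Doha; enqueue Manila, Bern, Accra → queue [Cairo, Tunis, Seoul, Bogota, Manila, Bern, Accra]
Visit Cairo; enqueue Vilnius, Sofia → queue [Tunis, Seoul, Bogota, Manila, Bern, Accra, Vilnius, Sofia]
Visit Tunis; enqueue Oslo, Minsk → queue [Seoul, Bogota, Manila, Bern, Accra, Vilnius, Sofia, Oslo, Minsk]
Visit Seoul → queue [Bogota, Manila, Bern, Accra, Vilnius, Sofia, Oslo, Minsk]
Visit Bogota → queue [Manila, Bern, Accra, Vilnius, Sofia, Oslo, Minsk]
Visit Manila → queue [Bern, Accra, Vilnius, Sofia, Oslo, Minsk]
Visit Bern → queue [Accra, Vilnius, Sofia, Oslo, Minsk]
Visit Accra → queue [Vilnius, Sofia, Oslo, Minsk]
Visit Vilnius → queue [Sofia, Oslo, Minsk]
Visit Sofia; enqueue Kigali → queue [Oslo, Minsk, Kigali]
Visit Oslo → queue [Minsk, Kigali]
Visit Minsk → queue [Kigali]
Visit Kigali → queue []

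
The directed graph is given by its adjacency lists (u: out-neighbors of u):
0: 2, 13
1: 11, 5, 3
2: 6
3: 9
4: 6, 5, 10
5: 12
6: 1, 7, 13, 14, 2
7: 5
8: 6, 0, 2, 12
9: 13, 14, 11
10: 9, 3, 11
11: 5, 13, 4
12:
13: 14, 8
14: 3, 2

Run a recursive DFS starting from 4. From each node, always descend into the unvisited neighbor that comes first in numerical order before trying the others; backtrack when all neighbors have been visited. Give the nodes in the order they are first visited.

4 → 5 → 12 → 6 → 1 → 3 → 9 → 11 → 13 → 8 → 0 → 2 → 14 → 7 → 10

Visit 4
4 → 5
5 → 12
4 → 6
6 → 1
1 → 3
3 → 9
9 → 11
11 → 13
13 → 8
8 → 0
0 → 2
13 → 14
6 → 7
4 → 10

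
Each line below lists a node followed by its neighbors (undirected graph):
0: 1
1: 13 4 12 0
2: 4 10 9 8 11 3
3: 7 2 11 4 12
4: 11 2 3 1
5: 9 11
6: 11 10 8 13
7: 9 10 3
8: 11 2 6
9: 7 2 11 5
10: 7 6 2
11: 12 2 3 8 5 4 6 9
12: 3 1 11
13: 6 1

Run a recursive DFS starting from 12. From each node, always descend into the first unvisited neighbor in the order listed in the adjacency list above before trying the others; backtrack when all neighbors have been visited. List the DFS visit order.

12 -> 3 -> 7 -> 9 -> 2 -> 4 -> 11 -> 8 -> 6 -> 10 -> 13 -> 1 -> 0 -> 5

Visit 12
12 → 3
3 → 7
7 → 9
9 → 2
2 → 4
4 → 11
11 → 8
8 → 6
6 → 10
6 → 13
13 → 1
1 → 0
11 → 5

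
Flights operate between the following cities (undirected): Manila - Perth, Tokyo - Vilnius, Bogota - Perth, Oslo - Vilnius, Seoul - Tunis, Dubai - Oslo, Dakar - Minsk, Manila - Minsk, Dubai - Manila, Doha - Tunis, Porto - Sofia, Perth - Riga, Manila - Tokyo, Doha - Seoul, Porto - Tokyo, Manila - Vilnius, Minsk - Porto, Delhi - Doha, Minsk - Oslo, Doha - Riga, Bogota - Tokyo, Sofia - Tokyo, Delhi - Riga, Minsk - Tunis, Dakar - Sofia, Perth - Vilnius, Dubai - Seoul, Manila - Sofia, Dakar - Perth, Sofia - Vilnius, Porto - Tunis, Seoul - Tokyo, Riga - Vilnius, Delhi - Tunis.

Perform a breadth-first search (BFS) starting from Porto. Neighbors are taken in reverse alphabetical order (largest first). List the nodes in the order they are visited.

Visit Porto; enqueue Tunis, Tokyo, Sofia, Minsk → queue [Tunis, Tokyo, Sofia, Minsk]
Visit Tunis; enqueue Seoul, Doha, Delhi → queue [Tokyo, Sofia, Minsk, Seoul, Doha, Delhi]
Visit Tokyo; enqueue Vilnius, Manila, Bogota → queue [Sofia, Minsk, Seoul, Doha, Delhi, Vilnius, Manila, Bogota]
Visit Sofia; enqueue Dakar → queue [Minsk, Seoul, Doha, Delhi, Vilnius, Manila, Bogota, Dakar]
Visit Minsk; enqueue Oslo → queue [Seoul, Doha, Delhi, Vilnius, Manila, Bogota, Dakar, Oslo]
Visit Seoul; enqueue Dubai → queue [Doha, Delhi, Vilnius, Manila, Bogota, Dakar, Oslo, Dubai]
Visit Doha; enqueue Riga → queue [Delhi, Vilnius, Manila, Bogota, Dakar, Oslo, Dubai, Riga]
Visit Delhi → queue [Vilnius, Manila, Bogota, Dakar, Oslo, Dubai, Riga]
Visit Vilnius; enqueue Perth → queue [Manila, Bogota, Dakar, Oslo, Dubai, Riga, Perth]
Visit Manila → queue [Bogota, Dakar, Oslo, Dubai, Riga, Perth]
Visit Bogota → queue [Dakar, Oslo, Dubai, Riga, Perth]
Visit Dakar → queue [Oslo, Dubai, Riga, Perth]
Visit Oslo → queue [Dubai, Riga, Perth]
Visit Dubai → queue [Riga, Perth]
Visit Riga → queue [Perth]
Visit Perth → queue []

Porto → Tunis → Tokyo → Sofia → Minsk → Seoul → Doha → Delhi → Vilnius → Manila → Bogota → Dakar → Oslo → Dubai → Riga → Perth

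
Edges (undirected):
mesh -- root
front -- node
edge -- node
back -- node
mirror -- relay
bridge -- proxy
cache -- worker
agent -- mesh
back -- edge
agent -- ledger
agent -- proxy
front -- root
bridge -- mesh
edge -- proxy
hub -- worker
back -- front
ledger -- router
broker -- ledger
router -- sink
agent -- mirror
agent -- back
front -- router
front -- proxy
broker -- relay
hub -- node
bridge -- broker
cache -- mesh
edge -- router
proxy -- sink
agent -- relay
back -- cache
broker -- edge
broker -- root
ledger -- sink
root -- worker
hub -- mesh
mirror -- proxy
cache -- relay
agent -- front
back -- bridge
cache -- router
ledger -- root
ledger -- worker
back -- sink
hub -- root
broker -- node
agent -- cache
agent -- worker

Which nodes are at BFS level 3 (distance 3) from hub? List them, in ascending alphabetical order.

Level 0: hub
Level 1: mesh, node, root, worker
Level 2: agent, back, bridge, broker, cache, edge, front, ledger
Level 3: mirror, proxy, relay, router, sink

mirror, proxy, relay, router, sink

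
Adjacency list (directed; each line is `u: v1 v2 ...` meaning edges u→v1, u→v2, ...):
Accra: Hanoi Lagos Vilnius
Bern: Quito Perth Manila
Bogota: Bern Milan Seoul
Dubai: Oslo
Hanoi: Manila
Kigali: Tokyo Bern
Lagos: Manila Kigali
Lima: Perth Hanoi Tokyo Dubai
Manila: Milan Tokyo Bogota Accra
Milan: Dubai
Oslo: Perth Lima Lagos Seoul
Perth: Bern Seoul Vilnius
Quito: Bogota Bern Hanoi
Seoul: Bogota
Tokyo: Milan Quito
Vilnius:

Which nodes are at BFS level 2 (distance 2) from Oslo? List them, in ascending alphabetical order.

Level 0: Oslo
Level 1: Lagos, Lima, Perth, Seoul
Level 2: Bern, Bogota, Dubai, Hanoi, Kigali, Manila, Tokyo, Vilnius
Level 3: Accra, Milan, Quito

Bern, Bogota, Dubai, Hanoi, Kigali, Manila, Tokyo, Vilnius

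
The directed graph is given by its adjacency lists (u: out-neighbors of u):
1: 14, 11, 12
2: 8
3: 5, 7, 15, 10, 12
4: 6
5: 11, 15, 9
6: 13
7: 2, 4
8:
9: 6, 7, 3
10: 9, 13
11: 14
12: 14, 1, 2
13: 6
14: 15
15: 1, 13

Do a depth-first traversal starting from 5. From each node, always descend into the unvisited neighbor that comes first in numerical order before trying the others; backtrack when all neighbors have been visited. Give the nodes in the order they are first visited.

5 → 9 → 3 → 7 → 2 → 8 → 4 → 6 → 13 → 10 → 12 → 1 → 11 → 14 → 15

Visit 5
5 → 9
9 → 3
3 → 7
7 → 2
2 → 8
7 → 4
4 → 6
6 → 13
3 → 10
3 → 12
12 → 1
1 → 11
11 → 14
14 → 15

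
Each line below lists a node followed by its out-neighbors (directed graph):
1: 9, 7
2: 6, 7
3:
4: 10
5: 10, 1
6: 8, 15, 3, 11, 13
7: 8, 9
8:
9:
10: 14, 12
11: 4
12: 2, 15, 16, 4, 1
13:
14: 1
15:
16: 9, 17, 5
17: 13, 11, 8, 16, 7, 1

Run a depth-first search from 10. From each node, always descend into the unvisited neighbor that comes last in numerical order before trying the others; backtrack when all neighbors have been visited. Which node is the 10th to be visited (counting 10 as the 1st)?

Visit 10
10 → 14
14 → 1
1 → 9
1 → 7
7 → 8
10 → 12
12 → 16
16 → 17
17 → 13
17 → 11
11 → 4
16 → 5
12 → 15
12 → 2
2 → 6
6 → 3

Visit order: 10, 14, 1, 9, 7, 8, 12, 16, 17, 13, 11, 4, 5, 15, 2, 6, 3

13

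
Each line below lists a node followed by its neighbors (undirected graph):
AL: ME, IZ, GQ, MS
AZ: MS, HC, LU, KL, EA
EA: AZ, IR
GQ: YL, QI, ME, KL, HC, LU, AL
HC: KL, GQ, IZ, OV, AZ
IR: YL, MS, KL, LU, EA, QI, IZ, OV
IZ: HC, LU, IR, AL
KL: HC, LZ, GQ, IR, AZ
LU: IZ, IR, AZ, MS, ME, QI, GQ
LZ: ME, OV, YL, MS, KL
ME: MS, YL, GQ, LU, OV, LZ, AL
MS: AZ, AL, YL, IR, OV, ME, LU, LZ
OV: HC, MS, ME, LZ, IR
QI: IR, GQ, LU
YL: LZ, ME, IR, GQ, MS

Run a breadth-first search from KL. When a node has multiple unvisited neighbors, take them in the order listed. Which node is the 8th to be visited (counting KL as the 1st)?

OV

Visit KL; enqueue HC, LZ, GQ, IR, AZ → queue [HC, LZ, GQ, IR, AZ]
Visit HC; enqueue IZ, OV → queue [LZ, GQ, IR, AZ, IZ, OV]
Visit LZ; enqueue ME, YL, MS → queue [GQ, IR, AZ, IZ, OV, ME, YL, MS]
Visit GQ; enqueue QI, LU, AL → queue [IR, AZ, IZ, OV, ME, YL, MS, QI, LU, AL]
Visit IR; enqueue EA → queue [AZ, IZ, OV, ME, YL, MS, QI, LU, AL, EA]
Visit AZ → queue [IZ, OV, ME, YL, MS, QI, LU, AL, EA]
Visit IZ → queue [OV, ME, YL, MS, QI, LU, AL, EA]
Visit OV → queue [ME, YL, MS, QI, LU, AL, EA]
Visit ME → queue [YL, MS, QI, LU, AL, EA]
Visit YL → queue [MS, QI, LU, AL, EA]
Visit MS → queue [QI, LU, AL, EA]
Visit QI → queue [LU, AL, EA]
Visit LU → queue [AL, EA]
Visit AL → queue [EA]
Visit EA → queue []

Visit order: KL, HC, LZ, GQ, IR, AZ, IZ, OV, ME, YL, MS, QI, LU, AL, EA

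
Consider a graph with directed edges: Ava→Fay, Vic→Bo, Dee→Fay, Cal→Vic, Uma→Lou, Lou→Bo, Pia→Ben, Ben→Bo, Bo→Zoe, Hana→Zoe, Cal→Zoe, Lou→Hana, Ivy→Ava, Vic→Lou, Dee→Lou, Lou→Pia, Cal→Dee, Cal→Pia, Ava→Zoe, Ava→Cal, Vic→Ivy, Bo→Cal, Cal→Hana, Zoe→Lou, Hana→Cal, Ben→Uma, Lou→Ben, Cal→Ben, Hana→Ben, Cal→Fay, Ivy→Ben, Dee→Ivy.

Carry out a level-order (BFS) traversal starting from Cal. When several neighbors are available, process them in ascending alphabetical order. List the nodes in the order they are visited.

Cal -> Ben -> Dee -> Fay -> Hana -> Pia -> Vic -> Zoe -> Bo -> Uma -> Ivy -> Lou -> Ava

Visit Cal; enqueue Ben, Dee, Fay, Hana, Pia, Vic, Zoe → queue [Ben, Dee, Fay, Hana, Pia, Vic, Zoe]
Visit Ben; enqueue Bo, Uma → queue [Dee, Fay, Hana, Pia, Vic, Zoe, Bo, Uma]
Visit Dee; enqueue Ivy, Lou → queue [Fay, Hana, Pia, Vic, Zoe, Bo, Uma, Ivy, Lou]
Visit Fay → queue [Hana, Pia, Vic, Zoe, Bo, Uma, Ivy, Lou]
Visit Hana → queue [Pia, Vic, Zoe, Bo, Uma, Ivy, Lou]
Visit Pia → queue [Vic, Zoe, Bo, Uma, Ivy, Lou]
Visit Vic → queue [Zoe, Bo, Uma, Ivy, Lou]
Visit Zoe → queue [Bo, Uma, Ivy, Lou]
Visit Bo → queue [Uma, Ivy, Lou]
Visit Uma → queue [Ivy, Lou]
Visit Ivy; enqueue Ava → queue [Lou, Ava]
Visit Lou → queue [Ava]
Visit Ava → queue []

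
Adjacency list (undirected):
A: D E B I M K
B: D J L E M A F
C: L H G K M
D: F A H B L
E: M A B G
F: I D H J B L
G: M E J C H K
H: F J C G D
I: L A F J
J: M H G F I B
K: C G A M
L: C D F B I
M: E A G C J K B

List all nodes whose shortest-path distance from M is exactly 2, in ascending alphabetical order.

D, F, H, I, L

Level 0: M
Level 1: A, B, C, E, G, J, K
Level 2: D, F, H, I, L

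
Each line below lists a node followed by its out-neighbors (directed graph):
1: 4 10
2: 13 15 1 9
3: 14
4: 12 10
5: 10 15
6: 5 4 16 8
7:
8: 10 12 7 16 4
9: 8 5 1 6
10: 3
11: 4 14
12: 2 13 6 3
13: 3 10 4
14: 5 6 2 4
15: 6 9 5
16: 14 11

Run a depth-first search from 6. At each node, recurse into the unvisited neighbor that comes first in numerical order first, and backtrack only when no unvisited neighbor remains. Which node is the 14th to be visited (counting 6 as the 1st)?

Visit 6
6 → 4
4 → 10
10 → 3
3 → 14
14 → 2
2 → 1
2 → 9
9 → 5
5 → 15
9 → 8
8 → 7
8 → 12
12 → 13
8 → 16
16 → 11

Visit order: 6, 4, 10, 3, 14, 2, 1, 9, 5, 15, 8, 7, 12, 13, 16, 11

13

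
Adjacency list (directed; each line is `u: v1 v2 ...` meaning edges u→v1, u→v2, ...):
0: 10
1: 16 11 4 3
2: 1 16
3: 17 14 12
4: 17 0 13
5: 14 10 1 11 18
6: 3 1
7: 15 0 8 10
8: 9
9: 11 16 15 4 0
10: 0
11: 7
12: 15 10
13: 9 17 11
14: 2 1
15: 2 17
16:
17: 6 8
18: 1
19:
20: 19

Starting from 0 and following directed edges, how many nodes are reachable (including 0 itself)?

2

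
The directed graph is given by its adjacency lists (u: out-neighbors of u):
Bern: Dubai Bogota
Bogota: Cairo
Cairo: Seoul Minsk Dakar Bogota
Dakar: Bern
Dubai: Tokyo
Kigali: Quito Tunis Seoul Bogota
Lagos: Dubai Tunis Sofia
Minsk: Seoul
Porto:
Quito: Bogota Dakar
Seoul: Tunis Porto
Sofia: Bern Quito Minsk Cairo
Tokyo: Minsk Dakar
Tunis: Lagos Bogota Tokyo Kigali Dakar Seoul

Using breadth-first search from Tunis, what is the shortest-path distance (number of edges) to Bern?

2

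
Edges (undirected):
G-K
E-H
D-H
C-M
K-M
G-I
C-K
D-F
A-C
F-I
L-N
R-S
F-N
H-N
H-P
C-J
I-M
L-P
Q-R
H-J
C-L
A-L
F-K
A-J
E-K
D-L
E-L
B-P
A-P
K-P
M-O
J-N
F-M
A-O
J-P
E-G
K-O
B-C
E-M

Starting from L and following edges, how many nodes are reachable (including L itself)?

BFS from L visits: L, A, C, D, E, N, P, J, O, B, K, M, F, H, G, I
Reachable nodes: 16 of 19 total.

16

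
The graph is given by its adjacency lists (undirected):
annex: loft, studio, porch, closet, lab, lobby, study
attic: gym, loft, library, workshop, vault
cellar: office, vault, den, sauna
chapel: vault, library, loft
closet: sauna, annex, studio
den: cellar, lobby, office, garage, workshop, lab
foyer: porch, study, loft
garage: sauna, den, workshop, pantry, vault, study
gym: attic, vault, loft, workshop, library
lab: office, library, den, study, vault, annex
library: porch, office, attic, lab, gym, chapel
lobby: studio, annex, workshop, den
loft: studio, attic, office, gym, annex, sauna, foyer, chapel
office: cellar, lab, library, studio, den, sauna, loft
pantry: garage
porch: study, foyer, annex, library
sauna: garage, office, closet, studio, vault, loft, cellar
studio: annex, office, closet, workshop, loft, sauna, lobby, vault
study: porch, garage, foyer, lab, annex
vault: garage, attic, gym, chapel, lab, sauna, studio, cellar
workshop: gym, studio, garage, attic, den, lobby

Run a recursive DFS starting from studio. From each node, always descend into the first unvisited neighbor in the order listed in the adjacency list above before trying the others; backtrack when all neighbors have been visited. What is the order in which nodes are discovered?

Visit studio
studio → annex
annex → loft
loft → attic
attic → gym
gym → vault
vault → garage
garage → sauna
sauna → office
office → cellar
cellar → den
den → lobby
lobby → workshop
den → lab
lab → library
library → porch
porch → study
study → foyer
library → chapel
sauna → closet
garage → pantry

studio -> annex -> loft -> attic -> gym -> vault -> garage -> sauna -> office -> cellar -> den -> lobby -> workshop -> lab -> library -> porch -> study -> foyer -> chapel -> closet -> pantry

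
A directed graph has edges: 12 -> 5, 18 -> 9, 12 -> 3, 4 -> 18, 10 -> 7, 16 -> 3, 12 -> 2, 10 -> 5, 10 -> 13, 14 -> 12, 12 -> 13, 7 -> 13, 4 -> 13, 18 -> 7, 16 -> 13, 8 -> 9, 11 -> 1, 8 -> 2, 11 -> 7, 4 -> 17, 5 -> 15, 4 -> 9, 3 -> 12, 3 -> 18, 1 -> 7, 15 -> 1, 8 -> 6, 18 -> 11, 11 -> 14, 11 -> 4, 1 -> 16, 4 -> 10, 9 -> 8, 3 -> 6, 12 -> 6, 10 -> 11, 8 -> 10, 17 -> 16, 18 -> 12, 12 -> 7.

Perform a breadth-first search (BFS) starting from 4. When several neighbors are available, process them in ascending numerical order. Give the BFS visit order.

4 9 10 13 17 18 8 5 7 11 16 12 2 6 15 1 14 3

Visit 4; enqueue 9, 10, 13, 17, 18 → queue [9, 10, 13, 17, 18]
Visit 9; enqueue 8 → queue [10, 13, 17, 18, 8]
Visit 10; enqueue 5, 7, 11 → queue [13, 17, 18, 8, 5, 7, 11]
Visit 13 → queue [17, 18, 8, 5, 7, 11]
Visit 17; enqueue 16 → queue [18, 8, 5, 7, 11, 16]
Visit 18; enqueue 12 → queue [8, 5, 7, 11, 16, 12]
Visit 8; enqueue 2, 6 → queue [5, 7, 11, 16, 12, 2, 6]
Visit 5; enqueue 15 → queue [7, 11, 16, 12, 2, 6, 15]
Visit 7 → queue [11, 16, 12, 2, 6, 15]
Visit 11; enqueue 1, 14 → queue [16, 12, 2, 6, 15, 1, 14]
Visit 16; enqueue 3 → queue [12, 2, 6, 15, 1, 14, 3]
Visit 12 → queue [2, 6, 15, 1, 14, 3]
Visit 2 → queue [6, 15, 1, 14, 3]
Visit 6 → queue [15, 1, 14, 3]
Visit 15 → queue [1, 14, 3]
Visit 1 → queue [14, 3]
Visit 14 → queue [3]
Visit 3 → queue []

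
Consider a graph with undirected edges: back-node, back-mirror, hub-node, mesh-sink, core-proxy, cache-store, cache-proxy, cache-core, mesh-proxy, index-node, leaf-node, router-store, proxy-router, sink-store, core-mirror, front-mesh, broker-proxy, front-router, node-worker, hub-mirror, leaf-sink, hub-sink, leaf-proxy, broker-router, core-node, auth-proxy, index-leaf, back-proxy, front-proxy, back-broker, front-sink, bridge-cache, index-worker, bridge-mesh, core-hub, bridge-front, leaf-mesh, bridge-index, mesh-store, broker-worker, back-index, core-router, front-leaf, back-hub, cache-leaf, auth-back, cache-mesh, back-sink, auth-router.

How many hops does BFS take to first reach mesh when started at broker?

2

Level 0: broker
Level 1: back, proxy, router, worker
Level 2: auth, cache, core, front, hub, index, leaf, mesh, mirror, node, sink, store
Level 3: bridge
mesh first appears at level 2.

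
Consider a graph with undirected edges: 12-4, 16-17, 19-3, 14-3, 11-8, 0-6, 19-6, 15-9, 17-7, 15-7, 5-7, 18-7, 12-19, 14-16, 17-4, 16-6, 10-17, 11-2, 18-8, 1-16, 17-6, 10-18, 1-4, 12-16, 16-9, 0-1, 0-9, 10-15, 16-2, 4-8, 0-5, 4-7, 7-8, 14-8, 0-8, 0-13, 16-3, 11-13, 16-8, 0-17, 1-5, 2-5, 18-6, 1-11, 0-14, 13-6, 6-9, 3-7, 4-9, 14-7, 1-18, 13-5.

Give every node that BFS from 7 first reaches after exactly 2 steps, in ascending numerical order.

0, 1, 2, 6, 9, 10, 11, 12, 13, 16, 19

Level 0: 7
Level 1: 3, 4, 5, 8, 14, 15, 17, 18
Level 2: 0, 1, 2, 6, 9, 10, 11, 12, 13, 16, 19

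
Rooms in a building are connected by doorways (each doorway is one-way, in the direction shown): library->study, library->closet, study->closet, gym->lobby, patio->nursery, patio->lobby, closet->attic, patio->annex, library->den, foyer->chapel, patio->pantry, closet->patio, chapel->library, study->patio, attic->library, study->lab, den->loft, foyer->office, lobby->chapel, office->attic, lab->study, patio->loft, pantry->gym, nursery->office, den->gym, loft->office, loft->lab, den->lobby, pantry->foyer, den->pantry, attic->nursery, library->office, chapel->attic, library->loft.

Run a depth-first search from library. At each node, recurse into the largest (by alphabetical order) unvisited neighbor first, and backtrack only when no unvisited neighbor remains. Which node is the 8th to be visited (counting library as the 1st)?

Visit library
library → study
study → patio
patio → pantry
pantry → gym
gym → lobby
lobby → chapel
chapel → attic
attic → nursery
nursery → office
pantry → foyer
patio → loft
loft → lab
patio → annex
study → closet
library → den

Visit order: library, study, patio, pantry, gym, lobby, chapel, attic, nursery, office, foyer, loft, lab, annex, closet, den

attic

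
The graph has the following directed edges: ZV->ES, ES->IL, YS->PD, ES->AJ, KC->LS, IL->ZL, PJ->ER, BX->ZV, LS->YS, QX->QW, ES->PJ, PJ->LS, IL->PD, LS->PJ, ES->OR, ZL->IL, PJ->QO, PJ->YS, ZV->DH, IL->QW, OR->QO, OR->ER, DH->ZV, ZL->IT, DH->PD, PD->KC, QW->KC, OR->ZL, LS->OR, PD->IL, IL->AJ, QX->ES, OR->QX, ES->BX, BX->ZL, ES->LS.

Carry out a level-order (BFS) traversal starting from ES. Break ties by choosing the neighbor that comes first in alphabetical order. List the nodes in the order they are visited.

Visit ES; enqueue AJ, BX, IL, LS, OR, PJ → queue [AJ, BX, IL, LS, OR, PJ]
Visit AJ → queue [BX, IL, LS, OR, PJ]
Visit BX; enqueue ZL, ZV → queue [IL, LS, OR, PJ, ZL, ZV]
Visit IL; enqueue PD, QW → queue [LS, OR, PJ, ZL, ZV, PD, QW]
Visit LS; enqueue YS → queue [OR, PJ, ZL, ZV, PD, QW, YS]
Visit OR; enqueue ER, QO, QX → queue [PJ, ZL, ZV, PD, QW, YS, ER, QO, QX]
Visit PJ → queue [ZL, ZV, PD, QW, YS, ER, QO, QX]
Visit ZL; enqueue IT → queue [ZV, PD, QW, YS, ER, QO, QX, IT]
Visit ZV; enqueue DH → queue [PD, QW, YS, ER, QO, QX, IT, DH]
Visit PD; enqueue KC → queue [QW, YS, ER, QO, QX, IT, DH, KC]
Visit QW → queue [YS, ER, QO, QX, IT, DH, KC]
Visit YS → queue [ER, QO, QX, IT, DH, KC]
Visit ER → queue [QO, QX, IT, DH, KC]
Visit QO → queue [QX, IT, DH, KC]
Visit QX → queue [IT, DH, KC]
Visit IT → queue [DH, KC]
Visit DH → queue [KC]
Visit KC → queue []

ES → AJ → BX → IL → LS → OR → PJ → ZL → ZV → PD → QW → YS → ER → QO → QX → IT → DH → KC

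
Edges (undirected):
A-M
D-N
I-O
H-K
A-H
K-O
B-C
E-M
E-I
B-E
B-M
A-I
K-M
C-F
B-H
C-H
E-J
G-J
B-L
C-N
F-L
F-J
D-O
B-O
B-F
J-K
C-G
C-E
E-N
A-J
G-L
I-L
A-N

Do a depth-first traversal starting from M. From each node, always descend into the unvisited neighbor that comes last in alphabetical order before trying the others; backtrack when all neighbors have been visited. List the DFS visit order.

Visit M
M → K
K → O
O → I
I → L
L → G
G → J
J → F
F → C
C → N
N → E
E → B
B → H
H → A
N → D

M -> K -> O -> I -> L -> G -> J -> F -> C -> N -> E -> B -> H -> A -> D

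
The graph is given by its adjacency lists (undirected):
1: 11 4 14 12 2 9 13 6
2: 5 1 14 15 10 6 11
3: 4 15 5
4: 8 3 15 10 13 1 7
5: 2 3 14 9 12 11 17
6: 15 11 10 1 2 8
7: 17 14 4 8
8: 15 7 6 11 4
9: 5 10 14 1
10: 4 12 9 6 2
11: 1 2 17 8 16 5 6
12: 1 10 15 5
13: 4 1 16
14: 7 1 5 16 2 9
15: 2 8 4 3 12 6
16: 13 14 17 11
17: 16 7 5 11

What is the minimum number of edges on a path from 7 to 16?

Level 0: 7
Level 1: 4, 8, 14, 17
Level 2: 1, 2, 3, 5, 6, 9, 10, 11, 13, 15, 16
Level 3: 12
16 first appears at level 2.

2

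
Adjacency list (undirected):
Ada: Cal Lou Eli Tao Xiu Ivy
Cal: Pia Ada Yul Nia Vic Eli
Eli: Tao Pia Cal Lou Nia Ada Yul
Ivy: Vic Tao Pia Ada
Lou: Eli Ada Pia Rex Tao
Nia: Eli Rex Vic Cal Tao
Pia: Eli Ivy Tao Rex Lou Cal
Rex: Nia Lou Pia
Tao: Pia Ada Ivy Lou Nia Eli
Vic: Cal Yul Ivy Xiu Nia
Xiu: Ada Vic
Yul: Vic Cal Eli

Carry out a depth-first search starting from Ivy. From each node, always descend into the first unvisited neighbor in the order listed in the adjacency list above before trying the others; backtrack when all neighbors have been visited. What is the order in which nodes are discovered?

Visit Ivy
Ivy → Vic
Vic → Cal
Cal → Pia
Pia → Eli
Eli → Tao
Tao → Ada
Ada → Lou
Lou → Rex
Rex → Nia
Ada → Xiu
Eli → Yul

Ivy, Vic, Cal, Pia, Eli, Tao, Ada, Lou, Rex, Nia, Xiu, Yul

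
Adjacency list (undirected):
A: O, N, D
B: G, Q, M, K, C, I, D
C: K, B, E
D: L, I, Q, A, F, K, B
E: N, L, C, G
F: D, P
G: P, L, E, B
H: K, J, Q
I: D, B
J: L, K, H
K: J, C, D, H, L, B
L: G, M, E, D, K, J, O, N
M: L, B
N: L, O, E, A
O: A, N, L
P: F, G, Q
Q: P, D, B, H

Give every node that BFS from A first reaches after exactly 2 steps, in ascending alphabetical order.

Level 0: A
Level 1: D, N, O
Level 2: B, E, F, I, K, L, Q
Level 3: C, G, H, J, M, P

B, E, F, I, K, L, Q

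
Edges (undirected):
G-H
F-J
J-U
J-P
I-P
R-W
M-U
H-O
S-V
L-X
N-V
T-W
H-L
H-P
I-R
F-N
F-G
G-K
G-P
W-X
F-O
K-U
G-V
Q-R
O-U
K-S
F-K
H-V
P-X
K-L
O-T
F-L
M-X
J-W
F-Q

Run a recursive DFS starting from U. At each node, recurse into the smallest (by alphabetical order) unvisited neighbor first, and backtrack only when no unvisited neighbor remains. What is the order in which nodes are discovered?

Visit U
U → J
J → F
F → G
G → H
H → L
L → K
K → S
S → V
V → N
L → X
X → M
X → P
P → I
I → R
R → Q
R → W
W → T
T → O

U -> J -> F -> G -> H -> L -> K -> S -> V -> N -> X -> M -> P -> I -> R -> Q -> W -> T -> O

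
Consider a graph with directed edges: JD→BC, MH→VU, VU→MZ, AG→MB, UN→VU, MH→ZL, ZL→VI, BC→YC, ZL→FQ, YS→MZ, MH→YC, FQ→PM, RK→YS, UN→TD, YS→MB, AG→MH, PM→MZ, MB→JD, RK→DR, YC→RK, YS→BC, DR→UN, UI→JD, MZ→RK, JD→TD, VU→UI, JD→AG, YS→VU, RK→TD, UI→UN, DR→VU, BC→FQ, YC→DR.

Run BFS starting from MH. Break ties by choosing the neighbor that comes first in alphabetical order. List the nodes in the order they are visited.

Visit MH; enqueue VU, YC, ZL → queue [VU, YC, ZL]
Visit VU; enqueue MZ, UI → queue [YC, ZL, MZ, UI]
Visit YC; enqueue DR, RK → queue [ZL, MZ, UI, DR, RK]
Visit ZL; enqueue FQ, VI → queue [MZ, UI, DR, RK, FQ, VI]
Visit MZ → queue [UI, DR, RK, FQ, VI]
Visit UI; enqueue JD, UN → queue [DR, RK, FQ, VI, JD, UN]
Visit DR → queue [RK, FQ, VI, JD, UN]
Visit RK; enqueue TD, YS → queue [FQ, VI, JD, UN, TD, YS]
Visit FQ; enqueue PM → queue [VI, JD, UN, TD, YS, PM]
Visit VI → queue [JD, UN, TD, YS, PM]
Visit JD; enqueue AG, BC → queue [UN, TD, YS, PM, AG, BC]
Visit UN → queue [TD, YS, PM, AG, BC]
Visit TD → queue [YS, PM, AG, BC]
Visit YS; enqueue MB → queue [PM, AG, BC, MB]
Visit PM → queue [AG, BC, MB]
Visit AG → queue [BC, MB]
Visit BC → queue [MB]
Visit MB → queue []

MH VU YC ZL MZ UI DR RK FQ VI JD UN TD YS PM AG BC MB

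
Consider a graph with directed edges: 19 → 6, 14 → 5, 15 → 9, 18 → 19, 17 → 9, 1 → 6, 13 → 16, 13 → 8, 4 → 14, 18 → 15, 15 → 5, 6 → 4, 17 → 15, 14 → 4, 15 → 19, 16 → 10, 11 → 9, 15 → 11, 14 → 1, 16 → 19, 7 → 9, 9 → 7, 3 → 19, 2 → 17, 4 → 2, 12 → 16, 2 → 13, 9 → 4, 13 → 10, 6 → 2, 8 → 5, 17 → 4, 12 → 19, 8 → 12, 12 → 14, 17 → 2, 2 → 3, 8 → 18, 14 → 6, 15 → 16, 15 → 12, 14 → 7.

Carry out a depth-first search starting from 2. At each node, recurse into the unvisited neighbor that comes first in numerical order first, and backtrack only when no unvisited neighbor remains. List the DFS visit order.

Visit 2
2 → 3
3 → 19
19 → 6
6 → 4
4 → 14
14 → 1
14 → 5
14 → 7
7 → 9
2 → 13
13 → 8
8 → 12
12 → 16
16 → 10
8 → 18
18 → 15
15 → 11
2 → 17

2 → 3 → 19 → 6 → 4 → 14 → 1 → 5 → 7 → 9 → 13 → 8 → 12 → 16 → 10 → 18 → 15 → 11 → 17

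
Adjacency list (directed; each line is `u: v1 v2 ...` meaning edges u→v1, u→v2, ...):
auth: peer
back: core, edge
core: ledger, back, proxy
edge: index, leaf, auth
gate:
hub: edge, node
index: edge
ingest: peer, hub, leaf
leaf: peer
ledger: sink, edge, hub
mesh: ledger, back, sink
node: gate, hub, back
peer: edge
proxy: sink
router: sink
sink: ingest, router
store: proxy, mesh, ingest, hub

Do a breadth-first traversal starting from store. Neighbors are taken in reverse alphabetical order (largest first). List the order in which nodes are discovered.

store proxy mesh ingest hub sink ledger back peer leaf node edge router core gate index auth

Visit store; enqueue proxy, mesh, ingest, hub → queue [proxy, mesh, ingest, hub]
Visit proxy; enqueue sink → queue [mesh, ingest, hub, sink]
Visit mesh; enqueue ledger, back → queue [ingest, hub, sink, ledger, back]
Visit ingest; enqueue peer, leaf → queue [hub, sink, ledger, back, peer, leaf]
Visit hub; enqueue node, edge → queue [sink, ledger, back, peer, leaf, node, edge]
Visit sink; enqueue router → queue [ledger, back, peer, leaf, node, edge, router]
Visit ledger → queue [back, peer, leaf, node, edge, router]
Visit back; enqueue core → queue [peer, leaf, node, edge, router, core]
Visit peer → queue [leaf, node, edge, router, core]
Visit leaf → queue [node, edge, router, core]
Visit node; enqueue gate → queue [edge, router, core, gate]
Visit edge; enqueue index, auth → queue [router, core, gate, index, auth]
Visit router → queue [core, gate, index, auth]
Visit core → queue [gate, index, auth]
Visit gate → queue [index, auth]
Visit index → queue [auth]
Visit auth → queue []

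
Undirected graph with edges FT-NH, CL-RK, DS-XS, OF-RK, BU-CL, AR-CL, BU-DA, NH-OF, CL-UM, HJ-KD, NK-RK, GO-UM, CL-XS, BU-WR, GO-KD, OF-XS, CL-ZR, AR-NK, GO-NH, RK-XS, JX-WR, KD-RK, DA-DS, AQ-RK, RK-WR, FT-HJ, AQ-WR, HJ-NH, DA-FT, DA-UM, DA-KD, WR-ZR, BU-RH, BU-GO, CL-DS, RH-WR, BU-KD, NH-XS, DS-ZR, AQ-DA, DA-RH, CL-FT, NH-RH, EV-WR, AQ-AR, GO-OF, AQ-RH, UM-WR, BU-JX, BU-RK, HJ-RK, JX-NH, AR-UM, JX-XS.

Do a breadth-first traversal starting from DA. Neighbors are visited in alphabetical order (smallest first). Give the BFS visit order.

Visit DA; enqueue AQ, BU, DS, FT, KD, RH, UM → queue [AQ, BU, DS, FT, KD, RH, UM]
Visit AQ; enqueue AR, RK, WR → queue [BU, DS, FT, KD, RH, UM, AR, RK, WR]
Visit BU; enqueue CL, GO, JX → queue [DS, FT, KD, RH, UM, AR, RK, WR, CL, GO, JX]
Visit DS; enqueue XS, ZR → queue [FT, KD, RH, UM, AR, RK, WR, CL, GO, JX, XS, ZR]
Visit FT; enqueue HJ, NH → queue [KD, RH, UM, AR, RK, WR, CL, GO, JX, XS, ZR, HJ, NH]
Visit KD → queue [RH, UM, AR, RK, WR, CL, GO, JX, XS, ZR, HJ, NH]
Visit RH → queue [UM, AR, RK, WR, CL, GO, JX, XS, ZR, HJ, NH]
Visit UM → queue [AR, RK, WR, CL, GO, JX, XS, ZR, HJ, NH]
Visit AR; enqueue NK → queue [RK, WR, CL, GO, JX, XS, ZR, HJ, NH, NK]
Visit RK; enqueue OF → queue [WR, CL, GO, JX, XS, ZR, HJ, NH, NK, OF]
Visit WR; enqueue EV → queue [CL, GO, JX, XS, ZR, HJ, NH, NK, OF, EV]
Visit CL → queue [GO, JX, XS, ZR, HJ, NH, NK, OF, EV]
Visit GO → queue [JX, XS, ZR, HJ, NH, NK, OF, EV]
Visit JX → queue [XS, ZR, HJ, NH, NK, OF, EV]
Visit XS → queue [ZR, HJ, NH, NK, OF, EV]
Visit ZR → queue [HJ, NH, NK, OF, EV]
Visit HJ → queue [NH, NK, OF, EV]
Visit NH → queue [NK, OF, EV]
Visit NK → queue [OF, EV]
Visit OF → queue [EV]
Visit EV → queue []

DA, AQ, BU, DS, FT, KD, RH, UM, AR, RK, WR, CL, GO, JX, XS, ZR, HJ, NH, NK, OF, EV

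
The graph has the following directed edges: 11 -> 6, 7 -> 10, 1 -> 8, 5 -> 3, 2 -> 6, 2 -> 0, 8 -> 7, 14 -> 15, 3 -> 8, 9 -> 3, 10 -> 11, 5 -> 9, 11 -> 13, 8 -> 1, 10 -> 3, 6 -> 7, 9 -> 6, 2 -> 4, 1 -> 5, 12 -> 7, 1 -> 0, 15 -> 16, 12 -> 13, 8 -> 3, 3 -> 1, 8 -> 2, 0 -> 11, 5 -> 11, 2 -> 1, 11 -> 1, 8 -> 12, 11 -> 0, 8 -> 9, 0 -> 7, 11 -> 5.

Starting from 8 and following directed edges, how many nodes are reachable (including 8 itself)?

14

BFS from 8 visits: 8, 12, 9, 7, 3, 2, 1, 13, 6, 10, 4, 0, 5, 11
Reachable nodes: 14 of 17 total.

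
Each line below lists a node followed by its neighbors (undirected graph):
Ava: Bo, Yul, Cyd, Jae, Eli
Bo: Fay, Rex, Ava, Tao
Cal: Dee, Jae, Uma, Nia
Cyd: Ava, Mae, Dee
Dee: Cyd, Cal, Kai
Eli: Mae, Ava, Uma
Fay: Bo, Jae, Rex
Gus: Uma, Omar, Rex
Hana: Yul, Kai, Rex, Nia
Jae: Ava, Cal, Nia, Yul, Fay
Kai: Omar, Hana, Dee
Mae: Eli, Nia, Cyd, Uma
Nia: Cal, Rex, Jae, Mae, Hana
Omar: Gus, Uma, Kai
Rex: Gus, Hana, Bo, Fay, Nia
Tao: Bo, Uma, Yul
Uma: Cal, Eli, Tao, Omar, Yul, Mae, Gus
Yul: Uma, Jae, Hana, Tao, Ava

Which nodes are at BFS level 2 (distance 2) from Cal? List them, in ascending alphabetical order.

Level 0: Cal
Level 1: Dee, Jae, Nia, Uma
Level 2: Ava, Cyd, Eli, Fay, Gus, Hana, Kai, Mae, Omar, Rex, Tao, Yul
Level 3: Bo

Ava, Cyd, Eli, Fay, Gus, Hana, Kai, Mae, Omar, Rex, Tao, Yul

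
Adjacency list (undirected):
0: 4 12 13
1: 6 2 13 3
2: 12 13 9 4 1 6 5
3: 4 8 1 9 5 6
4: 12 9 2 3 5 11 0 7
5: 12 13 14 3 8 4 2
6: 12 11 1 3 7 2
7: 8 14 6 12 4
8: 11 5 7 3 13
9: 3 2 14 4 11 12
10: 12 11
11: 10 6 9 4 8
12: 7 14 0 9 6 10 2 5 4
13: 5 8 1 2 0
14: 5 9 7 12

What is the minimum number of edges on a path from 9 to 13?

Level 0: 9
Level 1: 2, 3, 4, 11, 12, 14
Level 2: 0, 1, 5, 6, 7, 8, 10, 13
13 first appears at level 2.

2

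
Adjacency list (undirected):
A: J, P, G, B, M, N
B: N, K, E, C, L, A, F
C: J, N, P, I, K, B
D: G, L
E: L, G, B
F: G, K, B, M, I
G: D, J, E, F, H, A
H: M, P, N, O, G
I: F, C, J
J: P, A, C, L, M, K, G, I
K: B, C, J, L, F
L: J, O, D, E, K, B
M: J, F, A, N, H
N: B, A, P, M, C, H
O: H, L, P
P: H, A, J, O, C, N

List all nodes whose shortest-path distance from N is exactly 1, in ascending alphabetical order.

A, B, C, H, M, P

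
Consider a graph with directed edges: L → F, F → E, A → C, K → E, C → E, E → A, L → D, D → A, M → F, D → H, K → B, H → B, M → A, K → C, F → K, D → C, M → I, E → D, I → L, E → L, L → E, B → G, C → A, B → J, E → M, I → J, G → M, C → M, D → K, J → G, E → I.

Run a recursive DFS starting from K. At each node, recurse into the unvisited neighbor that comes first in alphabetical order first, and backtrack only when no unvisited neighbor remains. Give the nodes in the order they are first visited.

K → B → G → M → A → C → E → D → H → I → J → L → F

Visit K
K → B
B → G
G → M
M → A
A → C
C → E
E → D
D → H
E → I
I → J
I → L
L → F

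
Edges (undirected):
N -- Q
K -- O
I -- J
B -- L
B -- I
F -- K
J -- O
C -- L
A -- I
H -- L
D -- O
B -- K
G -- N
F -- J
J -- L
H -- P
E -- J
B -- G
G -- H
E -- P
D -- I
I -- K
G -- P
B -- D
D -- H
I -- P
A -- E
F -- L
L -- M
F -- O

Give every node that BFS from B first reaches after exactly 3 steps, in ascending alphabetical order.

E, Q

Level 0: B
Level 1: D, G, I, K, L
Level 2: A, C, F, H, J, M, N, O, P
Level 3: E, Q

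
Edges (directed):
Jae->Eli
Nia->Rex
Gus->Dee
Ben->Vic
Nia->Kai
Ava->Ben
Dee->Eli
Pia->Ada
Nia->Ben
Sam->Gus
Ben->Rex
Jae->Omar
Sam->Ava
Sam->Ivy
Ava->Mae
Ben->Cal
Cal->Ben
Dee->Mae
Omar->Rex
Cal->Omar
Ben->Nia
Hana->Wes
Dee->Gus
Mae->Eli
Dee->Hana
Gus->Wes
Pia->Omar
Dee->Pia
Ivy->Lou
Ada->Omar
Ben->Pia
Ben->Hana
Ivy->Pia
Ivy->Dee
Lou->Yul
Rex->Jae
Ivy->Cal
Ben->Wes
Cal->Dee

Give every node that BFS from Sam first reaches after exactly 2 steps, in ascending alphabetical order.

Level 0: Sam
Level 1: Ava, Gus, Ivy
Level 2: Ben, Cal, Dee, Lou, Mae, Pia, Wes
Level 3: Ada, Eli, Hana, Nia, Omar, Rex, Vic, Yul
Level 4: Jae, Kai

Ben, Cal, Dee, Lou, Mae, Pia, Wes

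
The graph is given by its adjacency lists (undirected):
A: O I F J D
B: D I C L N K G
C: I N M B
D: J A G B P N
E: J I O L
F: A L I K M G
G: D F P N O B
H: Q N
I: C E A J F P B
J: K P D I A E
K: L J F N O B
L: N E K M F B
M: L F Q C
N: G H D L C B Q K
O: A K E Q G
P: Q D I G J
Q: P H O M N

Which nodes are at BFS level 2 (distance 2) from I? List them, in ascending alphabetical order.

D, G, K, L, M, N, O, Q

Level 0: I
Level 1: A, B, C, E, F, J, P
Level 2: D, G, K, L, M, N, O, Q
Level 3: H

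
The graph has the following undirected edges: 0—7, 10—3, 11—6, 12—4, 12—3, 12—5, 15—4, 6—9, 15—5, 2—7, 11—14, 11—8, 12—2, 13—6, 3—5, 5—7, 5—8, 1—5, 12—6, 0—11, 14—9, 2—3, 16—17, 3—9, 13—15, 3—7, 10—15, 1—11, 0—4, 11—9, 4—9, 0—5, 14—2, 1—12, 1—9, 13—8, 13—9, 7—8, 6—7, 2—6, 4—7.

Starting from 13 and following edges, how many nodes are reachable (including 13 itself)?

BFS from 13 visits: 13, 15, 9, 8, 6, 10, 5, 4, 14, 11, 3, 1, 7, 12, 2, 0
Reachable nodes: 16 of 18 total.

16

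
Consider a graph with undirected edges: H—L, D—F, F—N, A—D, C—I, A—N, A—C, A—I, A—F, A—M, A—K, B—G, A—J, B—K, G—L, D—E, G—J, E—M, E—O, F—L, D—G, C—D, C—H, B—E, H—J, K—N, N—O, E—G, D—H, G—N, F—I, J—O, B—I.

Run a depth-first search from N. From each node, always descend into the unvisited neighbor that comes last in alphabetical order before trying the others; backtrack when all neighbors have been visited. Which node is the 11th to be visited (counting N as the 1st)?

B

Visit N
N → O
O → J
J → H
H → L
L → G
G → E
E → M
M → A
A → K
K → B
B → I
I → F
F → D
D → C

Visit order: N, O, J, H, L, G, E, M, A, K, B, I, F, D, C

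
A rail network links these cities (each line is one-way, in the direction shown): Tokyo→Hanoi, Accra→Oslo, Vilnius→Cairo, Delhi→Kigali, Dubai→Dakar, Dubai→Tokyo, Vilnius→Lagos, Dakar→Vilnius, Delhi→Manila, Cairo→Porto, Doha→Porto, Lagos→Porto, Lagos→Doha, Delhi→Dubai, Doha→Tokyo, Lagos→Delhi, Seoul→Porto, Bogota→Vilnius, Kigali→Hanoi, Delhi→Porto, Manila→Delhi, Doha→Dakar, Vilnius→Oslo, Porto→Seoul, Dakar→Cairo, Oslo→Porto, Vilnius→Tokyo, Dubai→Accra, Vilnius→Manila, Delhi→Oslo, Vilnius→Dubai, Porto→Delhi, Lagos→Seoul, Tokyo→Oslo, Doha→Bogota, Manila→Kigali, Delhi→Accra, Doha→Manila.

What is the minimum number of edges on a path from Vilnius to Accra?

Level 0: Vilnius
Level 1: Cairo, Dubai, Lagos, Manila, Oslo, Tokyo
Level 2: Accra, Dakar, Delhi, Doha, Hanoi, Kigali, Porto, Seoul
Level 3: Bogota
Accra first appears at level 2.

2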